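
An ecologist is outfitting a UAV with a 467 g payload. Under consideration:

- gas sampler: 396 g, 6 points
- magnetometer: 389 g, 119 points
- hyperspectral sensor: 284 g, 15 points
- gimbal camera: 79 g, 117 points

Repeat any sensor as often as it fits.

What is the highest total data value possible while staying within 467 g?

Best packing: 5×gimbal camera — 395 g, 585 total.

585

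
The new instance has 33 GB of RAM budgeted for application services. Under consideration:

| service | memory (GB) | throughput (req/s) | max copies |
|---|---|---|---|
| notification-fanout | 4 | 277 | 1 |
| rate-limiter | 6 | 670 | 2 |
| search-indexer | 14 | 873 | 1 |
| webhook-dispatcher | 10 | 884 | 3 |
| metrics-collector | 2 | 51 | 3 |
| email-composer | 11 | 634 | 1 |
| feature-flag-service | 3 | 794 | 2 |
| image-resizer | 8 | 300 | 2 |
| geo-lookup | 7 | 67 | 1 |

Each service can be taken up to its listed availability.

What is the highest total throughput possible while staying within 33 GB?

Best packing: notification-fanout + 2×rate-limiter + webhook-dispatcher + 2×feature-flag-service — 32 GB, 4089 total.
Every other selection either busts 33 GB or exceeds an availability limit or fails to beat 4089.

4089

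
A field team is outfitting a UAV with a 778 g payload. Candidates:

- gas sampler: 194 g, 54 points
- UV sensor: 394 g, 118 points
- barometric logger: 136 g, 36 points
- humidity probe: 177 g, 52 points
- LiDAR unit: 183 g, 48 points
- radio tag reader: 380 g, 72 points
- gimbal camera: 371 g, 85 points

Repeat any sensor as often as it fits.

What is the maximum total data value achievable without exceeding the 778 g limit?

224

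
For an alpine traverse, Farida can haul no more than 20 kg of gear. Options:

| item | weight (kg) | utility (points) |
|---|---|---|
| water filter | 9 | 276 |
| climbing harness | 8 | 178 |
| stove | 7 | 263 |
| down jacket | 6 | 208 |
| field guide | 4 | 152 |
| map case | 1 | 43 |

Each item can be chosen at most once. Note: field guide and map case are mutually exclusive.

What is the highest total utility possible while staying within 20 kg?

By utility per kg: map case 43.00, field guide 38.00, stove 37.57, down jacket 34.67 lead.
Best packing: water filter + stove + field guide — 20 kg, 691 total.

691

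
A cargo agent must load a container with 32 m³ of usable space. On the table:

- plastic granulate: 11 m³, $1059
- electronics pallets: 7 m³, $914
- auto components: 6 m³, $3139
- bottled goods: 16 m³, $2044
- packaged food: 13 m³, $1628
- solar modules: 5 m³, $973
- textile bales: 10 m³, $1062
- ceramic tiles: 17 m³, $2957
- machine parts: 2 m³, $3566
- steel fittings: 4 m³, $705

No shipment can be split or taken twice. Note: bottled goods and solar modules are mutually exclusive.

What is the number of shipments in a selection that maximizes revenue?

4

The maximum revenue within 32 m³ is 10635.
For example auto components + solar modules + ceramic tiles + machine parts achieves it, using 30 m³.
All optima have 4 shipments.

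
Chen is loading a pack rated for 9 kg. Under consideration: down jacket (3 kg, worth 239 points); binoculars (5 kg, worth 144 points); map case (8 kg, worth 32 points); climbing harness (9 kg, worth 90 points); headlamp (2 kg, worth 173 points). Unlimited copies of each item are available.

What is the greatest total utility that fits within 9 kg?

758

By utility per kg: headlamp 86.50, down jacket 79.67, binoculars 28.80 lead.
The ratio heuristic lands on 4×headlamp (692) but leaves 1 kg idle.
The 2 kg tied up in headlamp is better spent on down jacket — total rises to 758 (9 kg).
Nothing else within 9 kg beats 758.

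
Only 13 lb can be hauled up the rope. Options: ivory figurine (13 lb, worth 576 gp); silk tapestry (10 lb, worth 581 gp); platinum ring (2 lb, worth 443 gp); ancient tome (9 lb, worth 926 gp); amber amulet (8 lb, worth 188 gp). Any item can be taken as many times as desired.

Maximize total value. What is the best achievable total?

2658

Density check — platinum ring 221.50, ancient tome 102.89, silk tapestry 58.10, ivory figurine 44.31 are the best per lb.
Taking 6×platinum ring: 12 lb used, 2658 in value.
No other feasible combination exceeds 2658.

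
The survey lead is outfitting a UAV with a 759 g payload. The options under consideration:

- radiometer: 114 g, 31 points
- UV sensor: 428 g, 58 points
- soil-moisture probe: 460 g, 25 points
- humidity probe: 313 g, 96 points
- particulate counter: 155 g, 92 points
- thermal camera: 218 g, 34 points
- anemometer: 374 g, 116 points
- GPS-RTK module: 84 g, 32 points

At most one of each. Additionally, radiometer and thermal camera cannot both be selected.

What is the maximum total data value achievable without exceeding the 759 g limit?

271

By data value per g: particulate counter 0.59, GPS-RTK module 0.38, anemometer 0.31, humidity probe 0.31 lead.
Radiometer + particulate counter + anemometer + GPS-RTK module uses 727 of the 759 g and totals 271.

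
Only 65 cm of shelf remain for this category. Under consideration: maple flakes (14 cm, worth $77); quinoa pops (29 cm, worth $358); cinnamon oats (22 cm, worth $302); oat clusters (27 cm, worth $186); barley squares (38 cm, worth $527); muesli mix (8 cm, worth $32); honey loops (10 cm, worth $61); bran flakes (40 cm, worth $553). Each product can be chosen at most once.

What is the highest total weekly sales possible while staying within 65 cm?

Ranking by ratio (weekly sales/cm): barley squares 13.87, bran flakes 13.82, cinnamon oats 13.73, quinoa pops 12.34.
Taking the top-ratio products first gives cinnamon oats + barley squares for 829 (60 cm).
Replace barley squares with bran flakes: the trade gains 26 net, giving 855 at 62 cm.
The closest alternative, cinnamon oats + barley squares, reaches only 829.

855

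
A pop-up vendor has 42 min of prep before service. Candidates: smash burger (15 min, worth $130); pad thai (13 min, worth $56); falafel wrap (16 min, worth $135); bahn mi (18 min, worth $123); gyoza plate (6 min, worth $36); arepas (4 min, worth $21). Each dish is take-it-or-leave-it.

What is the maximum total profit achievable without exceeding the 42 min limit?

Ranking by ratio (profit/min): smash burger 8.67, falafel wrap 8.44, bahn mi 6.83, gyoza plate 6.00.
Smash burger + falafel wrap + gyoza plate + arepas uses 41 of the 42 min and totals 322.
The closest alternative, smash burger + falafel wrap + gyoza plate, reaches only 301.

322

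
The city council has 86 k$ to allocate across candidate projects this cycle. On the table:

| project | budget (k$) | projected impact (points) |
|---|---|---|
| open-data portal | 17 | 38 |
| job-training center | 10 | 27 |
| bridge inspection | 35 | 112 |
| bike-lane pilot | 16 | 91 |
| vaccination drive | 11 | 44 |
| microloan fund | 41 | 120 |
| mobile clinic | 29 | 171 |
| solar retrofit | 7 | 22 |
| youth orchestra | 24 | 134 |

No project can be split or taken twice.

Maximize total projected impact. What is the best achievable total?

A density-first pass picks bike-lane pilot + vaccination drive + mobile clinic + youth orchestra — 440 at 80 k$.
The 11 k$ tied up in vaccination drive is better spent on job-training center + solar retrofit — total rises to 445 (86 k$).
Runner-up bike-lane pilot + vaccination drive + mobile clinic + youth orchestra tops out at 440.

445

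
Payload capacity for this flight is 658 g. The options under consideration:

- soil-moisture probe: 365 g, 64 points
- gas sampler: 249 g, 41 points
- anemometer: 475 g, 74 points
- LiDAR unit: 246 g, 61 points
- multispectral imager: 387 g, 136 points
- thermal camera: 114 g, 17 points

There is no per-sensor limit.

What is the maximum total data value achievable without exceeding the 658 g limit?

LiDAR unit + multispectral imager uses 633 of the 658 g and totals 197.
Nothing else within 658 g beats 197.

197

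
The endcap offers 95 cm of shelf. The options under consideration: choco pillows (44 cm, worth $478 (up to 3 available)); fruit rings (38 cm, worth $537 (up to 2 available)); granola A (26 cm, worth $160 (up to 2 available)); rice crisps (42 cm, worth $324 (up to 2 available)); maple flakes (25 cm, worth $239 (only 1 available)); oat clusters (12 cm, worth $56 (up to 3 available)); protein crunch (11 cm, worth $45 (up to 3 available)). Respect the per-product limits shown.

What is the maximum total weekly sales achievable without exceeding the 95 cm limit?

By weekly sales per cm: fruit rings 14.13, choco pillows 10.86, maple flakes 9.56 lead.
2×fruit rings + oat clusters uses 88 of the 95 cm and totals 1130.

1130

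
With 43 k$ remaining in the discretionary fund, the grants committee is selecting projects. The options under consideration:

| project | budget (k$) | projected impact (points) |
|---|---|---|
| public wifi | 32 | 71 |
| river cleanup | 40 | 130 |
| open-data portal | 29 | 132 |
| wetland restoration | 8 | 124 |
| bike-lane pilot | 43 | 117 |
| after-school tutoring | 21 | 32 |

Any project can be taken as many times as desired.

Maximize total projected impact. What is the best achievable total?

620

Best packing: 5×wetland restoration — 40 k$, 620 total.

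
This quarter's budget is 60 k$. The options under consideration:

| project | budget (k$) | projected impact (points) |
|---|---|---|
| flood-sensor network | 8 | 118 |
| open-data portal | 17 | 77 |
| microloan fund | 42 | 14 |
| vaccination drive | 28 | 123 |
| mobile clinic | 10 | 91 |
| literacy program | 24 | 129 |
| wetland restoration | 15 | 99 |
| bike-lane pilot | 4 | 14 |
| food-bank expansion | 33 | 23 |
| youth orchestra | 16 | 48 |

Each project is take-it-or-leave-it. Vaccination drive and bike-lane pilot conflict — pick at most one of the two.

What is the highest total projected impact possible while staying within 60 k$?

Best packing: flood-sensor network + mobile clinic + literacy program + wetland restoration — 57 k$, 437 total.

437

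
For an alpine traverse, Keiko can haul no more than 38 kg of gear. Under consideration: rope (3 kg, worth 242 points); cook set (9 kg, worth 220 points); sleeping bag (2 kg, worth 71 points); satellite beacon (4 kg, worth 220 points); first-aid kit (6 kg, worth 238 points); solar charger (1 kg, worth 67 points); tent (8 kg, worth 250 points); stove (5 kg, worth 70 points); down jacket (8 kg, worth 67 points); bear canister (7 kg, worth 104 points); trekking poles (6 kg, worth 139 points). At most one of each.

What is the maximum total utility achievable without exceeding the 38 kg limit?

1380

Density check — rope 80.67, solar charger 67.00, satellite beacon 55.00 are the best per kg.
A density-first pass picks rope + cook set + sleeping bag + satellite beacon + first-aid kit + solar charger + tent + stove — 1378 at 38 kg.
Replace solar charger and stove with trekking poles: the trade gains 2 net, giving 1380 at 38 kg.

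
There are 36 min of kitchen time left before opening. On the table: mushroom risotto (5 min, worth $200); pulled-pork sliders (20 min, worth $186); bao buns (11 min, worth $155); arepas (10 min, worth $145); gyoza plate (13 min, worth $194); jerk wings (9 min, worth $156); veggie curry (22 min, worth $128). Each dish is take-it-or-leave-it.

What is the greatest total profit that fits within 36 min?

Filling by ratio: mushroom risotto + gyoza plate + jerk wings for 550, with 9 min left unused.
Replace gyoza plate with bao buns + arepas: the trade gains 106 net, giving 656 at 35 min.
The closest alternative, mushroom risotto + gyoza plate + jerk wings, reaches only 550.

656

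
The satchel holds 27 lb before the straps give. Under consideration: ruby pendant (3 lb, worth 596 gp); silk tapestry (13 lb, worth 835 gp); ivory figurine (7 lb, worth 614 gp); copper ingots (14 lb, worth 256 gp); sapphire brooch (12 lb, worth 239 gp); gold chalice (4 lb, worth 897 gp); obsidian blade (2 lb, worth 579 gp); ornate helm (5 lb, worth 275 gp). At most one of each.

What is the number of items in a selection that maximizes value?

5

Optimal total is 3182.
ruby pendant + silk tapestry + gold chalice + obsidian blade + ornate helm hits 3182 at 27 lb.
Every optimal selection uses 5 items.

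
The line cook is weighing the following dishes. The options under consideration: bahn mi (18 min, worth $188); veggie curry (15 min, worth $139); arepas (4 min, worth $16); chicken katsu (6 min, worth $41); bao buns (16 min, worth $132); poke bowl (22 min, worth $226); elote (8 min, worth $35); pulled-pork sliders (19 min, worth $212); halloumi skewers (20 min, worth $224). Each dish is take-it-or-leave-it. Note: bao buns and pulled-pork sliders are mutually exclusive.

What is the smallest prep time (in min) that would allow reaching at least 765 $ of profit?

74

Need the lightest bundle worth ≥ 765.
bahn mi + veggie curry + poke bowl + pulled-pork sliders reaches 765 using 74 min.
Any bundle with less than 74 min falls short of 765.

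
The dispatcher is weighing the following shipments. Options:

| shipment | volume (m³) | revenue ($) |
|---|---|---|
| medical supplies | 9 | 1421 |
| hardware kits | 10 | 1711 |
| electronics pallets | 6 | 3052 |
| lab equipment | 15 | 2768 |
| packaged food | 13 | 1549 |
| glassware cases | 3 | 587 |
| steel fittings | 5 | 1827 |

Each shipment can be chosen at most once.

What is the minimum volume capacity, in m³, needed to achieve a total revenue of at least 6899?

Minimise m³ subject to total revenue ≥ 6899.
Taking hardware kits + electronics pallets + glassware cases + steel fittings gives 7177 (≥ 6899) for 24 m³.
Below 24 m³ the best achievable stays under 6899.

24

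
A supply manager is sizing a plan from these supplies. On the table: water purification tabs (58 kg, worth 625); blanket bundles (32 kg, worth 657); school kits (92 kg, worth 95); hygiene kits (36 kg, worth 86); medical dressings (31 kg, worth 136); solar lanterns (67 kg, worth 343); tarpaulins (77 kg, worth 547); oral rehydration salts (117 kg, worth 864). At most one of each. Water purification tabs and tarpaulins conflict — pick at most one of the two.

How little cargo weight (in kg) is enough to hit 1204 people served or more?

90

Look for the lowest-cargo combination reaching 1204.
water purification tabs + blanket bundles reaches 1282 using 90 kg.
Any bundle with less than 90 kg falls short of 1204.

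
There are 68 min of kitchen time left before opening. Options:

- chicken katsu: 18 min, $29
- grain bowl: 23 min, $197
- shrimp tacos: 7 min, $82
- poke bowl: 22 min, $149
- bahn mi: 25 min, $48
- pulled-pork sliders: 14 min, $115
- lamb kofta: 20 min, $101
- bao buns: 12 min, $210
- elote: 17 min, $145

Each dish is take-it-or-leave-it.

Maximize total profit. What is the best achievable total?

667

Ranking by ratio (profit/min): bao buns 17.50, shrimp tacos 11.71, grain bowl 8.57, elote 8.53.
The ratio heuristic lands on grain bowl + shrimp tacos + bao buns + elote (634) but leaves 9 min idle.
The 7 min tied up in shrimp tacos is better spent on pulled-pork sliders — total rises to 667 (66 min).
That's the maximum — no swap from here does better than 667.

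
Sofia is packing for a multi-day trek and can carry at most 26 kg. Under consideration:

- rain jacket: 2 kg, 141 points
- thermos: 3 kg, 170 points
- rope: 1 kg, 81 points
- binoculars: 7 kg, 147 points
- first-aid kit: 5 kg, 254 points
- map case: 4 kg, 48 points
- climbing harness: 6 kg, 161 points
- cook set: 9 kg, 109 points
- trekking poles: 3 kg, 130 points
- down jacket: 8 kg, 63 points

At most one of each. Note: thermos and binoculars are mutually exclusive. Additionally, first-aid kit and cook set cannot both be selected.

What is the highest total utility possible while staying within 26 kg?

The ratio ordering already packs tightly: rain jacket + thermos + rope + first-aid kit + map case + climbing harness + trekking poles, 24 kg, 985.

985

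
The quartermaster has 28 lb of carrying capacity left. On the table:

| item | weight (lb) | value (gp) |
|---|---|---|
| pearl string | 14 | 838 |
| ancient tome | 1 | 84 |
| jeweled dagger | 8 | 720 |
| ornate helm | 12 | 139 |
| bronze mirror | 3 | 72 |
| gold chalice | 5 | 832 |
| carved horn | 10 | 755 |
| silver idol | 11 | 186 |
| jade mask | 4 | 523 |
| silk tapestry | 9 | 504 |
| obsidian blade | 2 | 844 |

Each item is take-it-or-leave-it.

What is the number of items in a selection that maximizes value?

5

Best achievable value is 3423.
For example jeweled dagger + gold chalice + jade mask + silk tapestry + obsidian blade achieves it, using 28 lb.
Any selection reaching 3423 contains exactly 5 items.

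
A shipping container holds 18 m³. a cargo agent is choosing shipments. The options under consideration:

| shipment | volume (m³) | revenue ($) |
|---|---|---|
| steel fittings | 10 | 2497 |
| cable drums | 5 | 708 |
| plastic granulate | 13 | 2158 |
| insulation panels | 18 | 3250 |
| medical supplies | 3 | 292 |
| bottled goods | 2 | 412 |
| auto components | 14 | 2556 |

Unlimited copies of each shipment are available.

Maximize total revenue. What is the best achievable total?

4145

Taking steel fittings + 4×bottled goods: 18 m³ used, 4145 in revenue.
Every other selection either busts 18 m³ or fails to beat 4145.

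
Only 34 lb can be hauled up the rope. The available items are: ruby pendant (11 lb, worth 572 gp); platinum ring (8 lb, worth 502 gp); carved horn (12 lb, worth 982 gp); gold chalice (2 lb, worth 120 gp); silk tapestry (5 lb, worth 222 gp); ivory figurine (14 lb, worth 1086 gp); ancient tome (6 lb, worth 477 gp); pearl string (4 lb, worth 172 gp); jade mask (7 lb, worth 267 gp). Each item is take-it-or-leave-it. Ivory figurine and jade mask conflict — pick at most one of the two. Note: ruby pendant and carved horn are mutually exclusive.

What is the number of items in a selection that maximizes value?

Optimal total is 2665.
One optimal bundle: carved horn + gold chalice + ivory figurine + ancient tome (34 lb).
Every optimal selection uses 4 items.

4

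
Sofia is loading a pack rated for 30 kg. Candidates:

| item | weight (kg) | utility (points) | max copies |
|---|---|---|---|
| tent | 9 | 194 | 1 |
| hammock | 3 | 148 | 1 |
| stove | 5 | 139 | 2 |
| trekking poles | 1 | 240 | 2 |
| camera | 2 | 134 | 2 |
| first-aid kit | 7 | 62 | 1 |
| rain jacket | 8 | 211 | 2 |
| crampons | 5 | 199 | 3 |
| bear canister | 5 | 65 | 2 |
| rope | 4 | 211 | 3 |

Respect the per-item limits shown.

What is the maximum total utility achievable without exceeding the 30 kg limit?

1793

The ratio heuristic lands on hammock + 2×trekking poles + 2×camera + crampons + 3×rope (1728) but leaves 4 kg idle.
Replace camera with crampons: the trade gains 65 net, giving 1793 at 29 kg.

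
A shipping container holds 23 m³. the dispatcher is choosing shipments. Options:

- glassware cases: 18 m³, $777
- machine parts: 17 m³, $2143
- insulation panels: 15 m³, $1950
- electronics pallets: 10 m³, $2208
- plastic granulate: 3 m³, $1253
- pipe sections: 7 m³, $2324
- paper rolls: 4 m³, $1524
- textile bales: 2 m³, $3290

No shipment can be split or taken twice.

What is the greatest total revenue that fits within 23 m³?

9346

A density-first pass picks plastic granulate + pipe sections + paper rolls + textile bales — 8391 at 16 m³.
Dropping plastic granulate frees 3 m³; slotting in electronics pallets (10 m³) lifts the total to 9346 at 23 m³.
The closest alternative, electronics pallets + plastic granulate + pipe sections + textile bales, reaches only 9075.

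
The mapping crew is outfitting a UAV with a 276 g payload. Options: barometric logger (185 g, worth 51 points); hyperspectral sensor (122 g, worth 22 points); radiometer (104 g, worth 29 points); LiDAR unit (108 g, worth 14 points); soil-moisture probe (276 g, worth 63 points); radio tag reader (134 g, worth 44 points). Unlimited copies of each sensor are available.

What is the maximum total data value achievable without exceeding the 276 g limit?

2×radio tag reader uses 268 of the 276 g and totals 88.

88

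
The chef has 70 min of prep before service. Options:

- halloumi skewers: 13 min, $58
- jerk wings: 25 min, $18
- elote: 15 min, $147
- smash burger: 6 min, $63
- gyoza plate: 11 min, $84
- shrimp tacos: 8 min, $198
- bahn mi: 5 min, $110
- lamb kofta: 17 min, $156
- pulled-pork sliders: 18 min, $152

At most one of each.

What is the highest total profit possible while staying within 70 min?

The ratio ordering already packs tightly: elote + smash burger + shrimp tacos + bahn mi + lamb kofta + pulled-pork sliders, 69 min, 826.
An exhaustive check of the 512 subsets confirms 826.

826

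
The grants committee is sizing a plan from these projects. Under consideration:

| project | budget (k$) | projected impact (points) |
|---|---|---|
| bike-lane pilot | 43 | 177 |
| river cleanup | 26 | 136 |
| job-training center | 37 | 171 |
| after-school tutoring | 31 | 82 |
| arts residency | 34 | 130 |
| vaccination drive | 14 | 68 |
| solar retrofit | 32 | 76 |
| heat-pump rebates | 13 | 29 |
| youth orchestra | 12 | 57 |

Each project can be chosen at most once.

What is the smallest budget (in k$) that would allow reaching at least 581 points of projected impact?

Minimise k$ subject to total projected impact ≥ 581.
bike-lane pilot + river cleanup + job-training center + vaccination drive + youth orchestra: 609 projected impact at 132 k$.
No combination under 132 k$ hits 581.

132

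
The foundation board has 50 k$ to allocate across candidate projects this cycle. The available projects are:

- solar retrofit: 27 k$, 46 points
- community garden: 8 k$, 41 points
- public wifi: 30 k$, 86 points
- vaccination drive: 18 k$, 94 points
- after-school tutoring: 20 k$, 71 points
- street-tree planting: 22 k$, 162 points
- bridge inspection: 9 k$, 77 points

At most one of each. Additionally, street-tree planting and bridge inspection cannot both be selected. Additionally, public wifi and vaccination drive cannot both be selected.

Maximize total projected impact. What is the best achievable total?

297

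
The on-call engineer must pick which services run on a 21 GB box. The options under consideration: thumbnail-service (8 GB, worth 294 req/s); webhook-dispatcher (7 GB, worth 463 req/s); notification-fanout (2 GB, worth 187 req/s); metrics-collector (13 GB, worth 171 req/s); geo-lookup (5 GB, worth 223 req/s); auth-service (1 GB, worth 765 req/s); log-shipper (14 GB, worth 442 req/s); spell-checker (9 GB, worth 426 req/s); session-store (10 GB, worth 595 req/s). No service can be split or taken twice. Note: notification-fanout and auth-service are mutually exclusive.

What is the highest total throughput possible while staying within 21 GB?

1823

By throughput per GB: auth-service 765.00, notification-fanout 93.50, webhook-dispatcher 66.14 lead.
Webhook-dispatcher + auth-service + session-store uses 18 of the 21 GB and totals 1823.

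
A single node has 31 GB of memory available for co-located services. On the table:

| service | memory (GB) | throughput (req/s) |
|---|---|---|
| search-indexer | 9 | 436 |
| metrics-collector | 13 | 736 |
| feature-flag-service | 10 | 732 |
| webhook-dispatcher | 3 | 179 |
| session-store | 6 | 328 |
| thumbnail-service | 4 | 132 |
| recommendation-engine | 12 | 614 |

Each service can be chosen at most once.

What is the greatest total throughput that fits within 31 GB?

1853

Filling by ratio: metrics-collector + feature-flag-service + webhook-dispatcher + thumbnail-service for 1779, with 1 GB left unused.
Replace metrics-collector and thumbnail-service with session-store + recommendation-engine: the trade gains 74 net, giving 1853 at 31 GB.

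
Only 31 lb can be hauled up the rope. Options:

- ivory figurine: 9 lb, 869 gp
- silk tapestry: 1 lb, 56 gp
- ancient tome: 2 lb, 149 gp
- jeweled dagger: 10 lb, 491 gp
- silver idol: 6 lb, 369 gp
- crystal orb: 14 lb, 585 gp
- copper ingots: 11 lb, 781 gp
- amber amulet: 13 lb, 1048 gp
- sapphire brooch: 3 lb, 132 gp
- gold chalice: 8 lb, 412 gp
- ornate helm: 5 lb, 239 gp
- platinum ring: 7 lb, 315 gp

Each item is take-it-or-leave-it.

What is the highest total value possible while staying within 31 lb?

2491

Density check — ivory figurine 96.56, amber amulet 80.62, ancient tome 74.50 are the best per lb.
The ratio ordering already packs tightly: ivory figurine + silk tapestry + ancient tome + silver idol + amber amulet, 31 lb, 2491.
No other feasible combination exceeds 2491.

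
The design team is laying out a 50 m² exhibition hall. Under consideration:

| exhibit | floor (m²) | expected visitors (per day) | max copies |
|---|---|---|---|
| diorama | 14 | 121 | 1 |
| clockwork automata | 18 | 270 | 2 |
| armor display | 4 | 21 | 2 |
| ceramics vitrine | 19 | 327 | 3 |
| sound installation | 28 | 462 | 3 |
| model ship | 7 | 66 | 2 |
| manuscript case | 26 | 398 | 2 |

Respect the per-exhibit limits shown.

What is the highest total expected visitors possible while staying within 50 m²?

Density check — ceramics vitrine 17.21, sound installation 16.50, manuscript case 15.31 are the best per m².
Taking the top-ratio exhibits first gives armor display + 2×ceramics vitrine + model ship for 741 (49 m²).
Dropping armor display and ceramics vitrine and model ship frees 30 m²; slotting in sound installation (28 m²) lifts the total to 789 at 47 m².
That's the maximum — no swap from here does better than 789.

789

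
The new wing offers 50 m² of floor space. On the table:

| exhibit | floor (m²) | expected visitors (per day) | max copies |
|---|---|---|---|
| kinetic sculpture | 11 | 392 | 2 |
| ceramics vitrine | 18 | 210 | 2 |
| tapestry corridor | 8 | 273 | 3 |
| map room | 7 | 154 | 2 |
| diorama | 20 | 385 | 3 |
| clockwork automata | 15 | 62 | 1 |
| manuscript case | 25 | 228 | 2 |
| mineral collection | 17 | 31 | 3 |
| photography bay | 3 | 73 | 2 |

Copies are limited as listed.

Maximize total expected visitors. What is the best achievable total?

1676

The ratio ordering already packs tightly: 2×kinetic sculpture + 3×tapestry corridor + photography bay, 49 m², 1676.
The spare 1 m² is too small for any remaining exhibit, and no exchange beats 1676.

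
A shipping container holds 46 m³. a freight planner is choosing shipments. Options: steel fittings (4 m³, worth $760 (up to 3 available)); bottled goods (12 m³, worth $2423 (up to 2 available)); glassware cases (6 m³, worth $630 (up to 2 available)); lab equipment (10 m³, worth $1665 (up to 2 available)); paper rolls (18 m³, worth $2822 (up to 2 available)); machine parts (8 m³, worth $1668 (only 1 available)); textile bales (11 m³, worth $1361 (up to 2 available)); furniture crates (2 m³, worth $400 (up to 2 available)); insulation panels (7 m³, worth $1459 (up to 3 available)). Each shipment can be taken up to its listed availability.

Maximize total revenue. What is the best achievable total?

9432

A density-first pass picks bottled goods + machine parts + 2×furniture crates + 3×insulation panels — 9268 at 45 m³.
The 11 m³ tied up in 2×furniture crates and insulation panels is better spent on bottled goods — total rises to 9432 (46 m³).
Every other selection either busts 46 m³ or exceeds an availability limit or fails to beat 9432.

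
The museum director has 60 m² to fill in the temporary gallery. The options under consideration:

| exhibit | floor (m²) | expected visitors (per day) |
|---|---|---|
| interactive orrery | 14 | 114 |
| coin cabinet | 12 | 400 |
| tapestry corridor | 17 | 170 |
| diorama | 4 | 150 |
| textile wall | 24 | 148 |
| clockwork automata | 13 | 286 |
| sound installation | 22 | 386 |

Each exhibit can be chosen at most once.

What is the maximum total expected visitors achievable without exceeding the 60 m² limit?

1222

Density check — diorama 37.50, coin cabinet 33.33, clockwork automata 22.00 are the best per m².
The ratio ordering already packs tightly: coin cabinet + diorama + clockwork automata + sound installation, 51 m², 1222.
The closest alternative, interactive orrery + coin cabinet + tapestry corridor + diorama + clockwork automata, reaches only 1120.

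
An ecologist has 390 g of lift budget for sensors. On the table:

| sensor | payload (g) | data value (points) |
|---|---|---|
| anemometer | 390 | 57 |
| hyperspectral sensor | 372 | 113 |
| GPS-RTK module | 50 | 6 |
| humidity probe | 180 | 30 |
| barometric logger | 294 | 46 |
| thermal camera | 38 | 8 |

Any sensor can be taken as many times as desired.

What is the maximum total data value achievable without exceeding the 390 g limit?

113

Taking hyperspectral sensor: 372 g used, 113 in data value.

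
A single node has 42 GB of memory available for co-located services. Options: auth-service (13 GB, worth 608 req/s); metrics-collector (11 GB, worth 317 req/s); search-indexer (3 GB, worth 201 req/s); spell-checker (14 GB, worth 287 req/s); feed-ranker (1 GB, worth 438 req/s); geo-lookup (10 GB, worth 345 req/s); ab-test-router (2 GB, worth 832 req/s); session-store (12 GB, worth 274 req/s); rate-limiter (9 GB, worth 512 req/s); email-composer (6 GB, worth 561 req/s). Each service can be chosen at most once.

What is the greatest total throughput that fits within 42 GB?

The ratio heuristic lands on auth-service + search-indexer + feed-ranker + ab-test-router + rate-limiter + email-composer (3152) but leaves 8 GB idle.
Replace search-indexer with geo-lookup: the trade gains 144 net, giving 3296 at 41 GB.

3296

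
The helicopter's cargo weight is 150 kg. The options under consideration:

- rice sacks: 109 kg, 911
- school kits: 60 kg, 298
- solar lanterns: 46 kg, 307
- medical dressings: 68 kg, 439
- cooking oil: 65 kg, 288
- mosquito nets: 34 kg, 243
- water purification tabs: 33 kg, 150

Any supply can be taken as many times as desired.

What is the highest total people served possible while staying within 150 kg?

Ranking by ratio (people served/kg): rice sacks 8.36, mosquito nets 7.15, solar lanterns 6.67, medical dressings 6.46.
Taking rice sacks + mosquito nets: 143 kg used, 1154 in people served.
Nothing else within 150 kg beats 1154.

1154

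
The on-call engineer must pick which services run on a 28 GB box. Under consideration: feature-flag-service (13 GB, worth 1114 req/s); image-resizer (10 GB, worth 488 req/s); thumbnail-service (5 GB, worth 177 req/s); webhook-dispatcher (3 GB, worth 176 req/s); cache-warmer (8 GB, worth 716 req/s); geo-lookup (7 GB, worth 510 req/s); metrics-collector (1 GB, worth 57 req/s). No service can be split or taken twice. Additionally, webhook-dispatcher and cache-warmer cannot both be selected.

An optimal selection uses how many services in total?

Best achievable throughput is 2340.
For example feature-flag-service + cache-warmer + geo-lookup achieves it, using 28 GB.
Any selection reaching 2340 contains exactly 3 services.

3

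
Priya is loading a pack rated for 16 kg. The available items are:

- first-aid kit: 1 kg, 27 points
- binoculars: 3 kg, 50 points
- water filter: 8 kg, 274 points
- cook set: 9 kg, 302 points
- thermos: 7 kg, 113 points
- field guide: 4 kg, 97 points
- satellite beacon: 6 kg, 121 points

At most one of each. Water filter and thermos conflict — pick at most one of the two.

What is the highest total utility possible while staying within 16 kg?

450

A density-first pass picks first-aid kit + binoculars + water filter + field guide — 448 at 16 kg.
Reworking the packing: first-aid kit + cook set + satellite beacon uses 16 kg and improves the total to 450.
Next best is binoculars + cook set + field guide at 449 (16 kg) — short by 1.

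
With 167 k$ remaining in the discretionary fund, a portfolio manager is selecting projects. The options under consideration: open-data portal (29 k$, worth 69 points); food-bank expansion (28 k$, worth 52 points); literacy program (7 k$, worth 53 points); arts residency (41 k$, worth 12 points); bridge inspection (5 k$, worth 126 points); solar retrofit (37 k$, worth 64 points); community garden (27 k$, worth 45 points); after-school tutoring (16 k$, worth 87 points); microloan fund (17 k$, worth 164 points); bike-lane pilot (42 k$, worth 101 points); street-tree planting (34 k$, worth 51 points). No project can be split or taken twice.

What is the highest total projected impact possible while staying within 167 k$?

The ratio heuristic lands on open-data portal + food-bank expansion + literacy program + bridge inspection + after-school tutoring + microloan fund + bike-lane pilot (652) but leaves 23 k$ idle.
Dropping food-bank expansion frees 28 k$; slotting in solar retrofit (37 k$) lifts the total to 664 at 153 k$.

664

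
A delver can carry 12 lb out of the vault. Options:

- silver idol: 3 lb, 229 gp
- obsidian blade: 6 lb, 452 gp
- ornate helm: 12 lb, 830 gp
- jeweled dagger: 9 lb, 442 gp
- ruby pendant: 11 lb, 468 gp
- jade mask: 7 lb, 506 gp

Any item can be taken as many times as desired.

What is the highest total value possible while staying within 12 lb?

Best packing: 4×silver idol — 12 lb, 916 total.
Nothing else within 12 lb beats 916.

916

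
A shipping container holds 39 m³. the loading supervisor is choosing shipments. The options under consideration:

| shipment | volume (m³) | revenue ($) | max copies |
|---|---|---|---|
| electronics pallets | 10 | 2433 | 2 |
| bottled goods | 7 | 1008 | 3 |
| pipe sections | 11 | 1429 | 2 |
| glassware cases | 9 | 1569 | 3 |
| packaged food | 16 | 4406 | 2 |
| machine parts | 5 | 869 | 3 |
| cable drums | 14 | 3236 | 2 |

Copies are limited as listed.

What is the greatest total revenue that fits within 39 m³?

Ranking by ratio (revenue/m³): packaged food 275.38, electronics pallets 243.30, cable drums 231.14, glassware cases 174.33.
The ratio heuristic lands on 2×packaged food + machine parts (9681) but leaves 2 m³ idle.
Dropping machine parts frees 5 m³; slotting in bottled goods (7 m³) lifts the total to 9820 at 39 m³.

9820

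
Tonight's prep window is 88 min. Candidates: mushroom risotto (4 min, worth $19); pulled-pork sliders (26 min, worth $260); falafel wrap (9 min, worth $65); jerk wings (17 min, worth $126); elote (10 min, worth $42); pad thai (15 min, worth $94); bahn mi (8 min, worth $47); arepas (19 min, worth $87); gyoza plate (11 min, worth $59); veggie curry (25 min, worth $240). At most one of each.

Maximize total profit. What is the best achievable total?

750

The ratio heuristic lands on pulled-pork sliders + falafel wrap + jerk wings + bahn mi + veggie curry (738) but leaves 3 min idle.
Replace bahn mi with gyoza plate: the trade gains 12 net, giving 750 at 88 min.
Runner-up mushroom risotto + pulled-pork sliders + jerk wings + pad thai + veggie curry tops out at 739.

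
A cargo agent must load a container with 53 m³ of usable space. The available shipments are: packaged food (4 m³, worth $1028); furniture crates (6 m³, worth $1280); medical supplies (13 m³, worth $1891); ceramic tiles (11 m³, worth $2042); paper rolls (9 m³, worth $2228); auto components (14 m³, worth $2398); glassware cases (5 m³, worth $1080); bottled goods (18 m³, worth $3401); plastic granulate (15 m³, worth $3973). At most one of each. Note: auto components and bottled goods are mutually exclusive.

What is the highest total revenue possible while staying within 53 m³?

11987

A density-first pass picks packaged food + furniture crates + ceramic tiles + paper rolls + glassware cases + plastic granulate — 11631 at 50 m³.
Dropping ceramic tiles frees 11 m³; slotting in auto components (14 m³) lifts the total to 11987 at 53 m³.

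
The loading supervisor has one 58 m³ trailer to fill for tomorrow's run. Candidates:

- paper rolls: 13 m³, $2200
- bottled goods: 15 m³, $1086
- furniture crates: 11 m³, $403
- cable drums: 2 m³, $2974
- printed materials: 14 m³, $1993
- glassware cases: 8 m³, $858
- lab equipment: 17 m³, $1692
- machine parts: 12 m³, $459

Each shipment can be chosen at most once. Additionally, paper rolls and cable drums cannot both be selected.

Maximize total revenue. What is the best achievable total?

8603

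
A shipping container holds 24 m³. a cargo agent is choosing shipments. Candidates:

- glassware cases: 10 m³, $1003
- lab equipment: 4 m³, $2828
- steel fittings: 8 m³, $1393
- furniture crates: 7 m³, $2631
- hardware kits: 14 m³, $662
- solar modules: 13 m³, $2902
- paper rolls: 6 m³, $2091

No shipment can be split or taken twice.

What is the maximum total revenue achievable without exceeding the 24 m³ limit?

Taking the top-ratio shipments first gives lab equipment + furniture crates + paper rolls for 7550 (17 m³).
The 6 m³ tied up in paper rolls is better spent on solar modules — total rises to 8361 (24 m³).
An exhaustive check of the 128 subsets confirms 8361.

8361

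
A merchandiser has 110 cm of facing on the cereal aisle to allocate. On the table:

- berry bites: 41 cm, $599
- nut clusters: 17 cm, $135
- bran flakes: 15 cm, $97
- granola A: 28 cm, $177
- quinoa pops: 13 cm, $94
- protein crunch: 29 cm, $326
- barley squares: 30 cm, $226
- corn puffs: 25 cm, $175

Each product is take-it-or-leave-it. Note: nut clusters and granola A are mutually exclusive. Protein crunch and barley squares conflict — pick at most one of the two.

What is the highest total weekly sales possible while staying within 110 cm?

1197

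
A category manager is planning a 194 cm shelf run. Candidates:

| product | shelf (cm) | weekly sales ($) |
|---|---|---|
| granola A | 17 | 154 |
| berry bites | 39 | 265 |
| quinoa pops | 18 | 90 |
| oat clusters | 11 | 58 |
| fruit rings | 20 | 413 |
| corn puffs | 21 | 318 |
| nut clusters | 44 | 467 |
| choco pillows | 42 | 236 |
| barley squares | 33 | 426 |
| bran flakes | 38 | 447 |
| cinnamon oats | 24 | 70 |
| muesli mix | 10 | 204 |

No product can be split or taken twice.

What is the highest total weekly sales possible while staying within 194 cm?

By weekly sales per cm: fruit rings 20.65, muesli mix 20.40, corn puffs 15.14, barley squares 12.91 lead.
The ratio ordering already packs tightly: granola A + oat clusters + fruit rings + corn puffs + nut clusters + barley squares + bran flakes + muesli mix, 194 cm, 2487.
Runner-up granola A + fruit rings + corn puffs + nut clusters + barley squares + bran flakes + muesli mix tops out at 2429.

2487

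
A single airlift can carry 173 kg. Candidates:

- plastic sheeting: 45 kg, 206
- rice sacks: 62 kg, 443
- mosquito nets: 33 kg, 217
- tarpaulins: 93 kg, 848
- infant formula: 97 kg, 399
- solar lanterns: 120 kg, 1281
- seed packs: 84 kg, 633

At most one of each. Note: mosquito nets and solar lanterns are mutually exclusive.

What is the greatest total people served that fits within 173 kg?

Plastic sheeting + solar lanterns uses 165 of the 173 kg and totals 1487.

1487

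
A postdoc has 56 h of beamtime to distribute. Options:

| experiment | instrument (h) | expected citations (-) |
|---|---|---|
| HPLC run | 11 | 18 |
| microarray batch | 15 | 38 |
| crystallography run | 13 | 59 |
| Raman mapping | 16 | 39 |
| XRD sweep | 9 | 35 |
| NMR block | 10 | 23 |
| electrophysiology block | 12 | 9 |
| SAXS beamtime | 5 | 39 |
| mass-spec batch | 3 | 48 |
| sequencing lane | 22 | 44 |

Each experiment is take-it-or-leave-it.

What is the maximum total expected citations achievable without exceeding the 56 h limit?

Taking the top-ratio experiments first gives microarray batch + crystallography run + XRD sweep + NMR block + SAXS beamtime + mass-spec batch for 242 (55 h).
Replace microarray batch with Raman mapping: the trade gains 1 net, giving 243 at 56 h.

243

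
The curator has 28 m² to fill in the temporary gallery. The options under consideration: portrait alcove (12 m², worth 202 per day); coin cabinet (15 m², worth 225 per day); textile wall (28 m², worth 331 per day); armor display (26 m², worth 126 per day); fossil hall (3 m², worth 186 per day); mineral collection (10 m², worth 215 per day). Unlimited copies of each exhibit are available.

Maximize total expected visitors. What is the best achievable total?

Density check — fossil hall 62.00, mineral collection 21.50, portrait alcove 16.83 are the best per m².
9×fossil hall uses 27 of the 28 m² and totals 1674.
The spare 1 m² is too small for any remaining exhibit, and no exchange beats 1674.

1674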